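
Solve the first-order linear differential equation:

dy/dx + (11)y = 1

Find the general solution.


P(x) = 11, Q(x) = 1; integrating factor μ = e^(11x).
(μ y)' = e^(11x) ⇒ μ y = (1/11)e^(11x) + C.
Divide by μ: y = 1/11 + Ce^(-11x).


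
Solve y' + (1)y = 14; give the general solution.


P(x) = 1, Q(x) = 14; integrating factor μ = e^(x).
(μ y)' = 14e^(x) ⇒ μ y = 14e^(x) + C.
Divide by μ: y = 14 + Ce^(-x).


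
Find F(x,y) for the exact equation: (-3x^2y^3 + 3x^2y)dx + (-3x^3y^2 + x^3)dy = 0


Check exactness: ∂M/∂y = -9x^2y^2 + 3x^2 and ∂N/∂x = -9x^2y^2 + 3x^2; equal, so the equation is exact.
Integrate M with respect to x (treating y as constant): ∫M dx = -x^3y^3 + x^3y + h(y).
Differentiate w.r.t. y and set equal to N: all terms match, so h'(y) = 0 and h is a constant absorbed into C.
General solution: -x^3y^3 + x^3y = C.


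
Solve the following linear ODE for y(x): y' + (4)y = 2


P(x) = 4, Q(x) = 2; integrating factor μ = e^(4x).
(μ y)' = 2e^(4x) ⇒ μ y = (1/2)e^(4x) + C.
Divide by μ: y = 1/2 + Ce^(-4x).


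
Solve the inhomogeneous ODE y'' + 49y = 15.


Homogeneous part: r² + 49 = 0 ⇒ r = ±7i, so y_h = C₁cos(7x) + C₂sin(7x).
Try constant y_p = A; plug in: 49A = 15 ⇒ A = 15/49.
General solution: y = C₁cos(7x) + C₂sin(7x) + 15/49.


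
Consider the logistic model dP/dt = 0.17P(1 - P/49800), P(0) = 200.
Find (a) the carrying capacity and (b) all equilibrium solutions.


Logistic ODE dP/dt = 0.17P(1 - P/49800) has equilibria where dP/dt = 0, i.e. P = 0 or P = 49800.
The coefficient (1 - P/K) = 0 when P = K, identifying K = 49800 as the carrying capacity.
(a) K = 49800; (b) equilibria P = 0 and P = 49800.


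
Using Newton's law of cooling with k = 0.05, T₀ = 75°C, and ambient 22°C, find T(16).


Newton's law: dT/dt = -k(T - T_a) has solution T(t) = T_a + (T₀ - T_a)e^(-kt).
Plug in T_a = 22, T₀ = 75, k = 0.05, t = 16: T(16) = 22 + (53)e^(-0.80) ≈ 45.8°C.


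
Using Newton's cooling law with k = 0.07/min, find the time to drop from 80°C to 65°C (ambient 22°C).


From T(t) = T_a + (T₀ - T_a)e^(-kt), set T(t) = 65:
(65 - 22) / (80 - 22) = e^(-0.07t), so t = -ln(0.741)/0.07 ≈ 4.3 minutes.


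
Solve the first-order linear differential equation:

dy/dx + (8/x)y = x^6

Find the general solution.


P(x) = 8/x ⇒ μ = x^8.
(x^8 y)' = x^14 ⇒ x^8 y = x^15/(15) + C.
Solve for y: y = (1/15)x^7 + C/x^8.


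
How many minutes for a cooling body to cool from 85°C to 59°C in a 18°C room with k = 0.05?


From T(t) = T_a + (T₀ - T_a)e^(-kt), set T(t) = 59:
(59 - 18) / (85 - 18) = e^(-0.05t), so t = -ln(0.612)/0.05 ≈ 9.8 minutes.


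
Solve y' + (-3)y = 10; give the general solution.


P(x) = -3 ⇒ μ = e^(-3x).
(μ y)' = 10e^(-3x) ⇒ μ y = -(10/3)e^(-3x) + C.
Divide by μ: y = -10/3 + Ce^(3x).


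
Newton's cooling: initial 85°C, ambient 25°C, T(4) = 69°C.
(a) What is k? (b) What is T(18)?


Newton's law: T(t) = T_a + (T₀ - T_a)e^(-kt).
(a) Use T(4) = 69: (69 - 25)/(85 - 25) = e^(-k·4), so k = -ln(0.733)/4 ≈ 0.0775.
(b) Apply k to t = 18: T(18) = 25 + (60)e^(-1.396) ≈ 39.9°C.


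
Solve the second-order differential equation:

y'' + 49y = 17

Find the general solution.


Homogeneous part: r² + 49 = 0 ⇒ r = ±7i, so y_h = C₁cos(7x) + C₂sin(7x).
Try constant y_p = A; plug in: 49A = 17 ⇒ A = 17/49.
General solution: y = C₁cos(7x) + C₂sin(7x) + 17/49.


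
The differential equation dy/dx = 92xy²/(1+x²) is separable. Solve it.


Separate: dy/y² = 92x/(1+x²) dx.
Integrate LHS: ∫ dy/y² = -1/y.
Integrate RHS via u = 1+x²: 46ln(1+x²) + C.
Result: -1/y = 46ln(1+x²) + C.


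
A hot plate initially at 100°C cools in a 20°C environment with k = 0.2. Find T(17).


Newton's law: dT/dt = -k(T - T_a) has solution T(t) = T_a + (T₀ - T_a)e^(-kt).
Plug in T_a = 20, T₀ = 100, k = 0.2, t = 17: T(17) = 20 + (80)e^(-3.40) ≈ 22.7°C.


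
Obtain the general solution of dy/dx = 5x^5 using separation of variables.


Integrate both sides with respect to x: y = ∫ 5x^5 dx = (5/6)x^6 + C.


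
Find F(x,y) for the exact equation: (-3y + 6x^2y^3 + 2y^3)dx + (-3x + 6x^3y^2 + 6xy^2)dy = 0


Check exactness: ∂M/∂y = -3 + 18x^2y^2 + 6y^2 and ∂N/∂x = -3 + 18x^2y^2 + 6y^2; equal, so the equation is exact.
Integrate M with respect to x (treating y as constant): ∫M dx = -3xy + 2x^3y^3 + 2xy^3 + h(y).
Differentiate w.r.t. y and set equal to N: all terms match, so h'(y) = 0 and h is a constant absorbed into C.
General solution: -3xy + 2x^3y^3 + 2xy^3 = C.


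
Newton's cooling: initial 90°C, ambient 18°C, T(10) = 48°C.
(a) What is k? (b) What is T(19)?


Newton's law: T(t) = T_a + (T₀ - T_a)e^(-kt).
(a) Use T(10) = 48: (48 - 18)/(90 - 18) = e^(-k·10), so k = -ln(0.417)/10 ≈ 0.0875.
(b) Apply k to t = 19: T(19) = 18 + (72)e^(-1.663) ≈ 31.6°C.


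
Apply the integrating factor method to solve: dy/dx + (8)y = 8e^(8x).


P(x) = 8 ⇒ μ = e^(8x).
(μ y)' = 8e^(16x) ⇒ μ y = (8/16)e^(16x) + C.
Divide by μ: y = (1/2)e^(8x) + Ce^(-8x).


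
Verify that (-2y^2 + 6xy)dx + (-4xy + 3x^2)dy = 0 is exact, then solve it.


Check exactness: ∂M/∂y = -4y + 6x and ∂N/∂x = -4y + 6x; equal, so the equation is exact.
Integrate M with respect to x (treating y as constant): ∫M dx = -2xy^2 + 3x^2y + h(y).
Differentiate w.r.t. y and set equal to N: all terms match, so h'(y) = 0 and h is a constant absorbed into C.
General solution: -2xy^2 + 3x^2y = C.


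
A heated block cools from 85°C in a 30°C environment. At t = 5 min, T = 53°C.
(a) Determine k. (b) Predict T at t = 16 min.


Newton's law: T(t) = T_a + (T₀ - T_a)e^(-kt).
(a) Use T(5) = 53: (53 - 30)/(85 - 30) = e^(-k·5), so k = -ln(0.418)/5 ≈ 0.1744.
(b) Apply k to t = 16: T(16) = 30 + (55)e^(-2.790) ≈ 33.4°C.


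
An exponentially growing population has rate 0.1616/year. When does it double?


Exponential growth: P(t) = P₀ e^(0.1616t). Set P(t)/P₀ = 2: e^(0.1616t) = 2.
Solve: t = ln(2)/0.1616 ≈ 4.29 years.


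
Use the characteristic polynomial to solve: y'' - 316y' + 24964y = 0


Characteristic equation: r² - 316r + 24964 = 0, i.e. (r - 158)² = 0.
Repeated root r = 158; include an x factor for the second linearly independent solution.
General solution: y = (C₁ + C₂x)e^(158x).


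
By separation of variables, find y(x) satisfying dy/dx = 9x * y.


Separate variables: dy/y = 9x dx.
Integrate: ln|y| = (9/2)x^2 + C₀.
Exponentiate: y = Ce^((9/2)x^2).


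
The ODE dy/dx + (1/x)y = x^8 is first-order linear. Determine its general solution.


P(x) = 1/x ⇒ μ = x^1.
(x^1 y)' = x^9 ⇒ x^1 y = x^10/(10) + C.
Solve for y: y = (1/10)x^9 + C/x^1.


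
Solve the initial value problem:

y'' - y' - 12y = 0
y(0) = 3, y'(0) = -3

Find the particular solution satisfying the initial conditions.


Characteristic roots of r² - r - 12 = 0 are -3, 4.
General solution y = c₁ e^(-3x) + c₂ e^(4x).
Apply y(0) = 3: c₁ + c₂ = 3. Apply y'(0) = -3: -3 c₁ + 4 c₂ = -3.
Solve: c₁ = 15/7, c₂ = 6/7.
Particular solution: y = (15/7)e^(-3x) + (6/7)e^(4x).


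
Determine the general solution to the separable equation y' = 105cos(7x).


g(y) = 1, so integrate directly: y = ∫ 105cos(7x) dx = 15sin(7x) + C.


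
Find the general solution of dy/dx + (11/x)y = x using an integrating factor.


P(x) = 11/x ⇒ μ = x^11.
(x^11 y)' = x^12 ⇒ x^11 y = x^13/(13) + C.
Solve for y: y = (1/13)x^2 + C/x^11.


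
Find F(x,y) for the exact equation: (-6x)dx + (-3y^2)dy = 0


Check exactness: ∂M/∂y = 0 and ∂N/∂x = 0; equal, so the equation is exact.
Integrate M with respect to x (treating y as constant): ∫M dx = -3x^2 + h(y).
Differentiate w.r.t. y and set equal to N: the x-dependent terms already match, leaving h'(y) = -3y^2. Integrate: h(y) = -y^3.
So F(x,y) = -3x^2 - y^3.
General solution: -3x^2 - y^3 = C.


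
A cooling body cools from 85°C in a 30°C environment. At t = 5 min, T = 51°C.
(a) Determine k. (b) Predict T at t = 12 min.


Newton's law: T(t) = T_a + (T₀ - T_a)e^(-kt).
(a) Use T(5) = 51: (51 - 30)/(85 - 30) = e^(-k·5), so k = -ln(0.382)/5 ≈ 0.1926.
(b) Apply k to t = 12: T(12) = 30 + (55)e^(-2.311) ≈ 35.5°C.


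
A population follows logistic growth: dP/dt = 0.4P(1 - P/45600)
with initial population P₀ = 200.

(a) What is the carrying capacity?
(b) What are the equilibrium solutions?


Logistic ODE dP/dt = 0.4P(1 - P/45600) has equilibria where dP/dt = 0, i.e. P = 0 or P = 45600.
The coefficient (1 - P/K) = 0 when P = K, identifying K = 45600 as the carrying capacity.
(a) K = 45600; (b) equilibria P = 0 and P = 45600.


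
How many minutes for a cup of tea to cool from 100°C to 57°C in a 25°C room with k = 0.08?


From T(t) = T_a + (T₀ - T_a)e^(-kt), set T(t) = 57:
(57 - 25) / (100 - 25) = e^(-0.08t), so t = -ln(0.427)/0.08 ≈ 10.6 minutes.


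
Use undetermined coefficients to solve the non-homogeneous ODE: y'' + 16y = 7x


Homogeneous: r² + 16 = 0 ⇒ r = ±4i, y_h = C₁cos(4x) + C₂sin(4x).
Polynomial forcing; try y_p = Ax + B. Then y_p'' + 16 y_p = 16(Ax + B) = 7x, so B = 0 and A = 7/16.
General solution: y = C₁cos(4x) + C₂sin(4x) + (7/16)x.


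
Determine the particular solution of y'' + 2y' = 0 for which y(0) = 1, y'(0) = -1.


Characteristic roots of r² + 2r = 0 are -2, 0.
General solution y = c₁ e^(-2x) + c₂.
Apply y(0) = 1: c₁ + c₂ = 1. Apply y'(0) = -1: -2 c₁ + 0 c₂ = -1.
Solve: c₁ = 1/2, c₂ = 1/2.
Particular solution: y = (1/2)e^(-2x) + 1/2.


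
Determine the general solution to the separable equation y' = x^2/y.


Separate variables: y dy = x^2 dx.
Integrate both sides: y²/2 = (1/3)x^3 + C₀.
Multiply by 2: y² = (2/3)x^3 + C.


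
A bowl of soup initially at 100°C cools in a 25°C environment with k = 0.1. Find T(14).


Newton's law: dT/dt = -k(T - T_a) has solution T(t) = T_a + (T₀ - T_a)e^(-kt).
Plug in T_a = 25, T₀ = 100, k = 0.1, t = 14: T(14) = 25 + (75)e^(-1.40) ≈ 43.5°C.


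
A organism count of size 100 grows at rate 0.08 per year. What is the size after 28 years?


The ODE dP/dt = 0.08P has solution P(t) = P(0)e^(0.08t).
Substitute P(0) = 100 and t = 28: P(28) = 100 e^(2.24) ≈ 939.


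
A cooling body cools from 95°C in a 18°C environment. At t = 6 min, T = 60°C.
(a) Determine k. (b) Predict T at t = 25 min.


Newton's law: T(t) = T_a + (T₀ - T_a)e^(-kt).
(a) Use T(6) = 60: (60 - 18)/(95 - 18) = e^(-k·6), so k = -ln(0.545)/6 ≈ 0.1010.
(b) Apply k to t = 25: T(25) = 18 + (77)e^(-2.526) ≈ 24.2°C.


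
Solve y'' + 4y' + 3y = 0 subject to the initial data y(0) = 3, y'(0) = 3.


Characteristic roots of r² + 4r + 3 = 0 are -1, -3.
General solution y = c₁ e^(-x) + c₂ e^(-3x).
Apply y(0) = 3: c₁ + c₂ = 3. Apply y'(0) = 3: -1 c₁ - 3 c₂ = 3.
Solve: c₁ = 6, c₂ = -3.
Particular solution: y = 6e^(-x) - 3e^(-3x).


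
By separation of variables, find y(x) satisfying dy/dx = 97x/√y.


Separate: √y dy = 97x dx.
Integrate: (2/3)y^(3/2) = (97/2)x² + C.


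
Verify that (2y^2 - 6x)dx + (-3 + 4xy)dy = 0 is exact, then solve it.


Check exactness: ∂M/∂y = 4y and ∂N/∂x = 4y; equal, so the equation is exact.
Integrate M with respect to x (treating y as constant): ∫M dx = 2xy^2 - 3x^2 + h(y).
Differentiate w.r.t. y and set equal to N: the x-dependent terms already match, leaving h'(y) = -3. Integrate: h(y) = -3y.
So F(x,y) = -3y + 2xy^2 - 3x^2.
General solution: -3y + 2xy^2 - 3x^2 = C.


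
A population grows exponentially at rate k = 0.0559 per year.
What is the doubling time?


Exponential growth: P(t) = P₀ e^(0.0559t). Set P(t)/P₀ = 2: e^(0.0559t) = 2.
Solve: t = ln(2)/0.0559 ≈ 12.40 years.


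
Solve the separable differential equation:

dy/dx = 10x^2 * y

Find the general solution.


Separate variables: dy/y = 10x^2 dx.
Integrate: ln|y| = (10/3)x^3 + C₀.
Exponentiate: y = Ce^((10/3)x^3).


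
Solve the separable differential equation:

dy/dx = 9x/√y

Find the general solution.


Separate: √y dy = 9x dx.
Integrate: (2/3)y^(3/2) = (9/2)x² + C.


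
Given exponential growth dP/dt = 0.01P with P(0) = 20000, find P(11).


The ODE dP/dt = 0.01P has solution P(t) = P(0)e^(0.01t).
Substitute P(0) = 20000 and t = 11: P(11) = 20000 e^(0.11) ≈ 22326.


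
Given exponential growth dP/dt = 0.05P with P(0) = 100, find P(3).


The ODE dP/dt = 0.05P has solution P(t) = P(0)e^(0.05t).
Substitute P(0) = 100 and t = 3: P(3) = 100 e^(0.15) ≈ 116.


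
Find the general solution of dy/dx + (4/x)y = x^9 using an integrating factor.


P(x) = 4/x ⇒ μ = x^4.
(x^4 y)' = x^4·x^9 = x^13.
Integrate: x^4 y = x^14/(14) + C.
Solve for y: y = (1/14)x^10 + C/x^4.


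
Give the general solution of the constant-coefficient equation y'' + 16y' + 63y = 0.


Characteristic equation: r² + 16r + 63 = 0.
Factor: (r + 7)(r + 9) = 0 ⇒ r = -7, -9 (distinct real).
General solution: y = C₁e^(-7x) + C₂e^(-9x).


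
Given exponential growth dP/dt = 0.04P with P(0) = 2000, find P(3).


The ODE dP/dt = 0.04P has solution P(t) = P(0)e^(0.04t).
Substitute P(0) = 2000 and t = 3: P(3) = 2000 e^(0.12) ≈ 2255.


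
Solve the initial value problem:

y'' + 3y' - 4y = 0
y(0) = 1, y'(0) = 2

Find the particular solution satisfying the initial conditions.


Characteristic roots of r² + 3r - 4 = 0 are 1, -4.
General solution y = c₁ e^(x) + c₂ e^(-4x).
Apply y(0) = 1: c₁ + c₂ = 1. Apply y'(0) = 2: 1 c₁ - 4 c₂ = 2.
Solve: c₁ = 6/5, c₂ = -1/5.
Particular solution: y = (6/5)e^(x) - (1/5)e^(-4x).


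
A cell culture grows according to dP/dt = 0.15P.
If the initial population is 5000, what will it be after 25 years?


The ODE dP/dt = 0.15P has solution P(t) = P(0)e^(0.15t).
Substitute P(0) = 5000 and t = 25: P(25) = 5000 e^(3.75) ≈ 212605.


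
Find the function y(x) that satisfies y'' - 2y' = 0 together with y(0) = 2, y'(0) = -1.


Characteristic roots of r² - 2r = 0 are 2, 0.
General solution y = c₁ e^(2x) + c₂.
Apply y(0) = 2: c₁ + c₂ = 2. Apply y'(0) = -1: 2 c₁ + 0 c₂ = -1.
Solve: c₁ = -1/2, c₂ = 5/2.
Particular solution: y = -(1/2)e^(2x) + 5/2.


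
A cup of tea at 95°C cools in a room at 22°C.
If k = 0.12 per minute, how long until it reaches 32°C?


From T(t) = T_a + (T₀ - T_a)e^(-kt), set T(t) = 32:
(32 - 22) / (95 - 22) = e^(-0.12t), so t = -ln(0.137)/0.12 ≈ 16.6 minutes.


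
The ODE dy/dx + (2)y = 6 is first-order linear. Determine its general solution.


P(x) = 2, Q(x) = 6; integrating factor μ = e^(2x).
(μ y)' = 6e^(2x) ⇒ μ y = 3e^(2x) + C.
Divide by μ: y = 3 + Ce^(-2x).


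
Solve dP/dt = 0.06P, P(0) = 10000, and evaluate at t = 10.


The ODE dP/dt = 0.06P has solution P(t) = P(0)e^(0.06t).
Substitute P(0) = 10000 and t = 10: P(10) = 10000 e^(0.60) ≈ 18221.


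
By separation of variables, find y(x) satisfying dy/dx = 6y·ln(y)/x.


Separate: dy/[y ln(y)] = 6 dx/x.
Substitute u = ln(y): du/u = 6 dx/x.
Integrate: ln|ln(y)| = 6ln|x| + C₀, hence ln(y) = C·x^6.


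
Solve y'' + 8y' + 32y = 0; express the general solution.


Characteristic equation: r² + 8r + 32 = 0.
Discriminant is negative; roots r = -4 ± 4i (complex conjugate pair).
General solution uses e^(α x)(C₁ cos(β x) + C₂ sin(β x)): y = e^(-4x)(C₁cos(4x) + C₂sin(4x)).


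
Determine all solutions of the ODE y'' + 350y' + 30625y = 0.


Characteristic equation: r² + 350r + 30625 = 0, i.e. (r + 175)² = 0.
Repeated root r = -175; include an x factor for the second linearly independent solution.
General solution: y = (C₁ + C₂x)e^(-175x).


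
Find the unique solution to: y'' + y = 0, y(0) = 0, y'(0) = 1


Characteristic roots of r² + 1 = 0 are ±1i, so y = C₁cos(x) + C₂sin(x).
Apply y(0) = 0: C₁ = 0. Differentiate and apply y'(0) = 1: 1·C₂ = 1, so C₂ = 1.
Particular solution: y = sin(x).


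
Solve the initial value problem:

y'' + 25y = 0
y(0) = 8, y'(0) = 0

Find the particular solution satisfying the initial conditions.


Characteristic roots of r² + 25 = 0 are ±5i, so y = C₁cos(5x) + C₂sin(5x).
Apply y(0) = 8: C₁ = 8. Differentiate and apply y'(0) = 0: 5·C₂ = 0, so C₂ = 0.
Particular solution: y = 8cos(5x).


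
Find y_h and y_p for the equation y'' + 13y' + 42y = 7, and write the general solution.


Characteristic roots of r² + 13r + 42 = 0 are -7, -6.
y_h = C₁e^(-7x) + C₂e^(-6x).
Constant forcing; try y_p = A. Then 42A = 7 ⇒ A = 1/6.
General solution: y = C₁e^(-7x) + C₂e^(-6x) + 1/6.


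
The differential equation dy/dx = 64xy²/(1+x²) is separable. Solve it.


Separate: dy/y² = 64x/(1+x²) dx.
Integrate LHS: ∫ dy/y² = -1/y.
Integrate RHS via u = 1+x²: 32ln(1+x²) + C.
Result: -1/y = 32ln(1+x²) + C.


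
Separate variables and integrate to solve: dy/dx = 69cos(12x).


g(y) = 1, so integrate directly: y = ∫ 69cos(12x) dx = (23/4)sin(12x) + C.


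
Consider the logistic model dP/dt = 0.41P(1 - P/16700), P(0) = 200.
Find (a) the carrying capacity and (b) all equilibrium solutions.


Logistic ODE dP/dt = 0.41P(1 - P/16700) has equilibria where dP/dt = 0, i.e. P = 0 or P = 16700.
The coefficient (1 - P/K) = 0 when P = K, identifying K = 16700 as the carrying capacity.
(a) K = 16700; (b) equilibria P = 0 and P = 16700.


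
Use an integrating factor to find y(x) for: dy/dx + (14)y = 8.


P(x) = 14, Q(x) = 8; integrating factor μ = e^(14x).
(μ y)' = 8e^(14x) ⇒ μ y = (4/7)e^(14x) + C.
Divide by μ: y = 4/7 + Ce^(-14x).


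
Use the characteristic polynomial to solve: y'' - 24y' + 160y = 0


Characteristic equation: r² - 24r + 160 = 0.
Discriminant is negative; roots r = 12 ± 4i (complex conjugate pair).
General solution uses e^(α x)(C₁ cos(β x) + C₂ sin(β x)): y = e^(12x)(C₁cos(4x) + C₂sin(4x)).


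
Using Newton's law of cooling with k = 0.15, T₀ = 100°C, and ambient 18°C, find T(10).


Newton's law: dT/dt = -k(T - T_a) has solution T(t) = T_a + (T₀ - T_a)e^(-kt).
Plug in T_a = 18, T₀ = 100, k = 0.15, t = 10: T(10) = 18 + (82)e^(-1.50) ≈ 36.3°C.


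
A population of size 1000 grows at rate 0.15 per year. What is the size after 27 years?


The ODE dP/dt = 0.15P has solution P(t) = P(0)e^(0.15t).
Substitute P(0) = 1000 and t = 27: P(27) = 1000 e^(4.05) ≈ 57397.


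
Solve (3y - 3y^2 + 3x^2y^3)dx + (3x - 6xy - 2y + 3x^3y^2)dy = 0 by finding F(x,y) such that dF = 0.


Check exactness: ∂M/∂y = 3 - 6y + 9x^2y^2 and ∂N/∂x = 3 - 6y + 9x^2y^2; equal, so the equation is exact.
Integrate M with respect to x (treating y as constant): ∫M dx = 3xy - 3xy^2 + x^3y^3 + h(y).
Differentiate w.r.t. y and set equal to N: the x-dependent terms already match, leaving h'(y) = -2y. Integrate: h(y) = -y^2.
So F(x,y) = 3xy - 3xy^2 - y^2 + x^3y^3.
General solution: 3xy - 3xy^2 - y^2 + x^3y^3 = C.


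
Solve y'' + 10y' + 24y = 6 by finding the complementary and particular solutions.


Characteristic roots of r² + 10r + 24 = 0 are -6, -4.
y_h = C₁e^(-6x) + C₂e^(-4x).
Constant forcing; try y_p = A. Then 24A = 6 ⇒ A = 1/4.
General solution: y = C₁e^(-6x) + C₂e^(-4x) + 1/4.


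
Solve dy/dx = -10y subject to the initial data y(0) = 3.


General solution of y' = -10y is y = Ce^(-10x).
Apply y(0) = 3: C = 3.
Particular solution: y = 3e^(-10x).


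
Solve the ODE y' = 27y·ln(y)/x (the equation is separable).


Separate: dy/[y ln(y)] = 27 dx/x.
Substitute u = ln(y): du/u = 27 dx/x.
Integrate: ln|ln(y)| = 27ln|x| + C₀, hence ln(y) = C·x^27.


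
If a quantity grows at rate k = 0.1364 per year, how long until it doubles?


Exponential growth: P(t) = P₀ e^(0.1364t). Set P(t)/P₀ = 2: e^(0.1364t) = 2.
Solve: t = ln(2)/0.1364 ≈ 5.08 years.


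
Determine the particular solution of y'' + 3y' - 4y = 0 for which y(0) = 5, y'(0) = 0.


Characteristic roots of r² + 3r - 4 = 0 are -4, 1.
General solution y = c₁ e^(-4x) + c₂ e^(x).
Apply y(0) = 5: c₁ + c₂ = 5. Apply y'(0) = 0: -4 c₁ + 1 c₂ = 0.
Solve: c₁ = 1, c₂ = 4.
Particular solution: y = e^(-4x) + 4e^(x).


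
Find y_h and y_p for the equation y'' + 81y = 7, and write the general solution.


Homogeneous part: r² + 81 = 0 ⇒ r = ±9i, so y_h = C₁cos(9x) + C₂sin(9x).
Try constant y_p = A; plug in: 81A = 7 ⇒ A = 7/81.
General solution: y = C₁cos(9x) + C₂sin(9x) + 7/81.


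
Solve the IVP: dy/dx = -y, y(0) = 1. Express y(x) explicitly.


General solution of y' = -y is y = Ce^(-x).
Apply y(0) = 1: C = 1.
Particular solution: y = e^(-x).


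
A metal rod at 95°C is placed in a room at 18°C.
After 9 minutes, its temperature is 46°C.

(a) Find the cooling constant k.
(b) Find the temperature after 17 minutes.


Newton's law: T(t) = T_a + (T₀ - T_a)e^(-kt).
(a) Use T(9) = 46: (46 - 18)/(95 - 18) = e^(-k·9), so k = -ln(0.364)/9 ≈ 0.1124.
(b) Apply k to t = 17: T(17) = 18 + (77)e^(-1.911) ≈ 29.4°C.


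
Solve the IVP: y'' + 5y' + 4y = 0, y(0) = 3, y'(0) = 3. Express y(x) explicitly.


Characteristic roots of r² + 5r + 4 = 0 are -4, -1.
General solution y = c₁ e^(-4x) + c₂ e^(-x).
Apply y(0) = 3: c₁ + c₂ = 3. Apply y'(0) = 3: -4 c₁ - 1 c₂ = 3.
Solve: c₁ = -2, c₂ = 5.
Particular solution: y = -2e^(-4x) + 5e^(-x).


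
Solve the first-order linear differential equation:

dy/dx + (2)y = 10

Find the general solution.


P(x) = 2, Q(x) = 10; integrating factor μ = e^(2x).
(μ y)' = 10e^(2x) ⇒ μ y = 5e^(2x) + C.
Divide by μ: y = 5 + Ce^(-2x).


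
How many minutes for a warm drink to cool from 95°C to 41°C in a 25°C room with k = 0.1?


From T(t) = T_a + (T₀ - T_a)e^(-kt), set T(t) = 41:
(41 - 25) / (95 - 25) = e^(-0.1t), so t = -ln(0.229)/0.1 ≈ 14.8 minutes.


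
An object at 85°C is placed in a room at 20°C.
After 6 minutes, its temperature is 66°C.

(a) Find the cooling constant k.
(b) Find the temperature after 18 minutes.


Newton's law: T(t) = T_a + (T₀ - T_a)e^(-kt).
(a) Use T(6) = 66: (66 - 20)/(85 - 20) = e^(-k·6), so k = -ln(0.708)/6 ≈ 0.0576.
(b) Apply k to t = 18: T(18) = 20 + (65)e^(-1.037) ≈ 43.0°C.


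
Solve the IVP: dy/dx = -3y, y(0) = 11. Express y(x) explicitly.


General solution of y' = -3y is y = Ce^(-3x).
Apply y(0) = 11: C = 11.
Particular solution: y = 11e^(-3x).


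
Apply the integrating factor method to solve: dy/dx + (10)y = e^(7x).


P(x) = 10 ⇒ μ = e^(10x).
(μ y)' = e^(17x) ⇒ μ y = e^(17x)/17 + C.
Divide by μ: y = (1/17)e^(7x) + Ce^(-10x).


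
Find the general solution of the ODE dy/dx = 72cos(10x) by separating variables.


g(y) = 1, so integrate directly: y = ∫ 72cos(10x) dx = (36/5)sin(10x) + C.


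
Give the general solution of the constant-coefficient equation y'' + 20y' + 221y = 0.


Characteristic equation: r² + 20r + 221 = 0.
Discriminant is negative; roots r = -10 ± 11i (complex conjugate pair).
General solution uses e^(α x)(C₁ cos(β x) + C₂ sin(β x)): y = e^(-10x)(C₁cos(11x) + C₂sin(11x)).


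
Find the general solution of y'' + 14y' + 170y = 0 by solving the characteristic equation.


Characteristic equation: r² + 14r + 170 = 0.
Discriminant is negative; roots r = -7 ± 11i (complex conjugate pair).
General solution uses e^(α x)(C₁ cos(β x) + C₂ sin(β x)): y = e^(-7x)(C₁cos(11x) + C₂sin(11x)).


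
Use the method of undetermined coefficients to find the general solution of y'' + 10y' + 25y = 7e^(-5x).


Characteristic polynomial (r + 5)² = 0; repeated root r = -5.
y_h = (C₁ + C₂x)e^(-5x). Forcing matches the repeated root (resonance), so try y_p = Ax² e^(-5x).
Substitute and solve for A: 2A = 7, so A = 7/2.
General solution: y = (C₁ + C₂x + (7/2)x²)e^(-5x).


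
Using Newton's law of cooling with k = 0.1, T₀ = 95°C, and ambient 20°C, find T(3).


Newton's law: dT/dt = -k(T - T_a) has solution T(t) = T_a + (T₀ - T_a)e^(-kt).
Plug in T_a = 20, T₀ = 95, k = 0.1, t = 3: T(3) = 20 + (75)e^(-0.30) ≈ 75.6°C.


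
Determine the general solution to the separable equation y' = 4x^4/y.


Separate variables: y dy = 4x^4 dx.
Integrate both sides: y²/2 = (4/5)x^5 + C₀.
Multiply by 2: y² = (8/5)x^5 + C.


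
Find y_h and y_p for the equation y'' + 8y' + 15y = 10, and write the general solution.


Characteristic roots of r² + 8r + 15 = 0 are -3, -5.
y_h = C₁e^(-3x) + C₂e^(-5x).
Constant forcing; try y_p = A. Then 15A = 10 ⇒ A = 2/3.
General solution: y = C₁e^(-3x) + C₂e^(-5x) + 2/3.


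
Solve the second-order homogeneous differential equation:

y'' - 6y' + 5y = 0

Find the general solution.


Characteristic equation: r² - 6r + 5 = 0.
Factor: (r - 5)(r - 1) = 0 ⇒ r = 5, 1 (distinct real).
General solution: y = C₁e^(5x) + C₂e^(x).


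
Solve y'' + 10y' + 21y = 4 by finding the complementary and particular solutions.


Characteristic roots of r² + 10r + 21 = 0 are -7, -3.
y_h = C₁e^(-7x) + C₂e^(-3x).
Constant forcing; try y_p = A. Then 21A = 4 ⇒ A = 4/21.
General solution: y = C₁e^(-7x) + C₂e^(-3x) + 4/21.


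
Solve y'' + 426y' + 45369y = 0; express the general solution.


Characteristic equation: r² + 426r + 45369 = 0, i.e. (r + 213)² = 0.
Repeated root r = -213; include an x factor for the second linearly independent solution.
General solution: y = (C₁ + C₂x)e^(-213x).


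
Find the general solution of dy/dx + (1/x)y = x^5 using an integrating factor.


P(x) = 1/x ⇒ μ = x^1.
(x^1 y)' = x^6 ⇒ x^1 y = x^7/(7) + C.
Solve for y: y = (1/7)x^6 + C/x^1.


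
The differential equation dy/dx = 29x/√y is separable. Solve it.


Separate: √y dy = 29x dx.
Integrate: (2/3)y^(3/2) = (29/2)x² + C.


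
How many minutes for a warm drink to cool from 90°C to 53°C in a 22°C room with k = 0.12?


From T(t) = T_a + (T₀ - T_a)e^(-kt), set T(t) = 53:
(53 - 22) / (90 - 22) = e^(-0.12t), so t = -ln(0.456)/0.12 ≈ 6.5 minutes.


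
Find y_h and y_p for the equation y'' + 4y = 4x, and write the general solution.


Homogeneous: r² + 4 = 0 ⇒ r = ±2i, y_h = C₁cos(2x) + C₂sin(2x).
Polynomial forcing; try y_p = Ax + B. Then y_p'' + 4 y_p = 4(Ax + B) = 4x, so B = 0 and A = 1.
General solution: y = C₁cos(2x) + C₂sin(2x) + x.


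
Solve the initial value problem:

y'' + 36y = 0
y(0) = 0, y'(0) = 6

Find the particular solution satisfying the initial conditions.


Characteristic roots of r² + 36 = 0 are ±6i, so y = C₁cos(6x) + C₂sin(6x).
Apply y(0) = 0: C₁ = 0. Differentiate and apply y'(0) = 6: 6·C₂ = 6, so C₂ = 1.
Particular solution: y = sin(6x).


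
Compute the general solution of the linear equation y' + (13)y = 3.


P(x) = 13, Q(x) = 3; integrating factor μ = e^(13x).
(μ y)' = 3e^(13x) ⇒ μ y = (3/13)e^(13x) + C.
Divide by μ: y = 3/13 + Ce^(-13x).


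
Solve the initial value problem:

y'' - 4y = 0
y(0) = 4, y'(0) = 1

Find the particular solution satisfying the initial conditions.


Characteristic roots of r² - 4 = 0 are -2, 2.
General solution y = c₁ e^(-2x) + c₂ e^(2x).
Apply y(0) = 4: c₁ + c₂ = 4. Apply y'(0) = 1: -2 c₁ + 2 c₂ = 1.
Solve: c₁ = 7/4, c₂ = 9/4.
Particular solution: y = (7/4)e^(-2x) + (9/4)e^(2x).


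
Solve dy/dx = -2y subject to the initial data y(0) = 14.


General solution of y' = -2y is y = Ce^(-2x).
Apply y(0) = 14: C = 14.
Particular solution: y = 14e^(-2x).


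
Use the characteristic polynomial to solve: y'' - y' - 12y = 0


Characteristic equation: r² - r - 12 = 0.
Factor: (r + 3)(r - 4) = 0 ⇒ r = -3, 4 (distinct real).
General solution: y = C₁e^(-3x) + C₂e^(4x).


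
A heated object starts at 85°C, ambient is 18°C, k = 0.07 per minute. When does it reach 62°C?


From T(t) = T_a + (T₀ - T_a)e^(-kt), set T(t) = 62:
(62 - 18) / (85 - 18) = e^(-0.07t), so t = -ln(0.657)/0.07 ≈ 6.0 minutes.


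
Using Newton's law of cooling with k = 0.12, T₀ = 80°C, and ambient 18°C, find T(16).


Newton's law: dT/dt = -k(T - T_a) has solution T(t) = T_a + (T₀ - T_a)e^(-kt).
Plug in T_a = 18, T₀ = 80, k = 0.12, t = 16: T(16) = 18 + (62)e^(-1.92) ≈ 27.1°C.


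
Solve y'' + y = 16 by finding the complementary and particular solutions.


Homogeneous part: r² + 1 = 0 ⇒ r = ±1i, so y_h = C₁cos(x) + C₂sin(x).
Try constant y_p = A; plug in: 1A = 16 ⇒ A = 16.
General solution: y = C₁cos(x) + C₂sin(x) + 16.


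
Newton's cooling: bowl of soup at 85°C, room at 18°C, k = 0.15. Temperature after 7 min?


Newton's law: dT/dt = -k(T - T_a) has solution T(t) = T_a + (T₀ - T_a)e^(-kt).
Plug in T_a = 18, T₀ = 85, k = 0.15, t = 7: T(7) = 18 + (67)e^(-1.05) ≈ 41.4°C.


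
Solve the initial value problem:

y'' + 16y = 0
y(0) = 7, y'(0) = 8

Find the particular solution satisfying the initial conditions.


Characteristic roots of r² + 16 = 0 are ±4i, so y = C₁cos(4x) + C₂sin(4x).
Apply y(0) = 7: C₁ = 7. Differentiate and apply y'(0) = 8: 4·C₂ = 8, so C₂ = 2.
Particular solution: y = 7cos(4x) + 2sin(4x).


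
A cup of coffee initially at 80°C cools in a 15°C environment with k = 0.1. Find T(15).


Newton's law: dT/dt = -k(T - T_a) has solution T(t) = T_a + (T₀ - T_a)e^(-kt).
Plug in T_a = 15, T₀ = 80, k = 0.1, t = 15: T(15) = 15 + (65)e^(-1.50) ≈ 29.5°C.


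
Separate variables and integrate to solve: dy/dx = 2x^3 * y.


Separate variables: dy/y = 2x^3 dx.
Integrate: ln|y| = (1/2)x^4 + C₀.
Exponentiate: y = Ce^((1/2)x^4).


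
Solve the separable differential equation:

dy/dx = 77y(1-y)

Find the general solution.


Separate: dy/[y(1-y)] = 77 dx.
Partial fractions: 1/[y(1-y)] = 1/y + 1/(1-y).
Integrate: ln|y/(1-y)| = 77x + C₀.
Solve for y: y = 1/(1 + Ce^(-77x)).


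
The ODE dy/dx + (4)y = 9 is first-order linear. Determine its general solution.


P(x) = 4, Q(x) = 9; integrating factor μ = e^(4x).
(μ y)' = 9e^(4x) ⇒ μ y = (9/4)e^(4x) + C.
Divide by μ: y = 9/4 + Ce^(-4x).


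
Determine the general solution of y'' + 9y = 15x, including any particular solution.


Homogeneous: r² + 9 = 0 ⇒ r = ±3i, y_h = C₁cos(3x) + C₂sin(3x).
Polynomial forcing; try y_p = Ax + B. Then y_p'' + 9 y_p = 9(Ax + B) = 15x, so B = 0 and A = 5/3.
General solution: y = C₁cos(3x) + C₂sin(3x) + (5/3)x.


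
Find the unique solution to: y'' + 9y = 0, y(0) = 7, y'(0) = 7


Characteristic roots of r² + 9 = 0 are ±3i, so y = C₁cos(3x) + C₂sin(3x).
Apply y(0) = 7: C₁ = 7. Differentiate and apply y'(0) = 7: 3·C₂ = 7, so C₂ = 7/3.
Particular solution: y = 7cos(3x) + (7/3)sin(3x).


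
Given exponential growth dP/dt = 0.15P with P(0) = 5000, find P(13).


The ODE dP/dt = 0.15P has solution P(t) = P(0)e^(0.15t).
Substitute P(0) = 5000 and t = 13: P(13) = 5000 e^(1.95) ≈ 35143.


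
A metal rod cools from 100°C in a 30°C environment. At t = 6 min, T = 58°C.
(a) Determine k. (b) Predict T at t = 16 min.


Newton's law: T(t) = T_a + (T₀ - T_a)e^(-kt).
(a) Use T(6) = 58: (58 - 30)/(100 - 30) = e^(-k·6), so k = -ln(0.400)/6 ≈ 0.1527.
(b) Apply k to t = 16: T(16) = 30 + (70)e^(-2.443) ≈ 36.1°C.


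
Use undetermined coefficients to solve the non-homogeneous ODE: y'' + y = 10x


Homogeneous: r² + 1 = 0 ⇒ r = ±1i, y_h = C₁cos(x) + C₂sin(x).
Polynomial forcing; try y_p = Ax + B. Then y_p'' + 1 y_p = 1(Ax + B) = 10x, so B = 0 and A = 10.
General solution: y = C₁cos(x) + C₂sin(x) + 10x.


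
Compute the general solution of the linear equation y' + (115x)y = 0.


P(x) = 115x ⇒ μ = e^((115/2)x²).
Q(x) = 0 so μ y is constant: y = Ce^(-(115/2)x²).


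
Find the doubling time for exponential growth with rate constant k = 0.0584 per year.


Exponential growth: P(t) = P₀ e^(0.0584t). Set P(t)/P₀ = 2: e^(0.0584t) = 2.
Solve: t = ln(2)/0.0584 ≈ 11.87 years.


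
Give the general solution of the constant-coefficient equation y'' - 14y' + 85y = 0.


Characteristic equation: r² - 14r + 85 = 0.
Discriminant is negative; roots r = 7 ± 6i (complex conjugate pair).
General solution uses e^(α x)(C₁ cos(β x) + C₂ sin(β x)): y = e^(7x)(C₁cos(6x) + C₂sin(6x)).


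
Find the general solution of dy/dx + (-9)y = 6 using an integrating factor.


P(x) = -9 ⇒ μ = e^(-9x).
(μ y)' = 6e^(-9x) ⇒ μ y = -(2/3)e^(-9x) + C.
Divide by μ: y = -2/3 + Ce^(9x).


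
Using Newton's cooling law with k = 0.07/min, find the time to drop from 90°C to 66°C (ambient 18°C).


From T(t) = T_a + (T₀ - T_a)e^(-kt), set T(t) = 66:
(66 - 18) / (90 - 18) = e^(-0.07t), so t = -ln(0.667)/0.07 ≈ 5.8 minutes.


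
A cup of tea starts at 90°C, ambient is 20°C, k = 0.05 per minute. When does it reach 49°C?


From T(t) = T_a + (T₀ - T_a)e^(-kt), set T(t) = 49:
(49 - 20) / (90 - 20) = e^(-0.05t), so t = -ln(0.414)/0.05 ≈ 17.6 minutes.


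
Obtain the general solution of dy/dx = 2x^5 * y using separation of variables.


Separate variables: dy/y = 2x^5 dx.
Integrate: ln|y| = (1/3)x^6 + C₀.
Exponentiate: y = Ce^((1/3)x^6).


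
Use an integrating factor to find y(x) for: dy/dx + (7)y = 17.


P(x) = 7, Q(x) = 17; integrating factor μ = e^(7x).
(μ y)' = 17e^(7x) ⇒ μ y = (17/7)e^(7x) + C.
Divide by μ: y = 17/7 + Ce^(-7x).


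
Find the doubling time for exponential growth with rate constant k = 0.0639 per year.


Exponential growth: P(t) = P₀ e^(0.0639t). Set P(t)/P₀ = 2: e^(0.0639t) = 2.
Solve: t = ln(2)/0.0639 ≈ 10.85 years.


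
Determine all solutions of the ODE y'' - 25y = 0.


Characteristic equation: r² - 25 = 0.
Factor: (r - 5)(r + 5) = 0 ⇒ r = 5, -5 (distinct real).
General solution: y = C₁e^(5x) + C₂e^(-5x).


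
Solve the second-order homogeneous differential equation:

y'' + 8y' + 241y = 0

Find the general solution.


Characteristic equation: r² + 8r + 241 = 0.
Discriminant is negative; roots r = -4 ± 15i (complex conjugate pair).
General solution uses e^(α x)(C₁ cos(β x) + C₂ sin(β x)): y = e^(-4x)(C₁cos(15x) + C₂sin(15x)).


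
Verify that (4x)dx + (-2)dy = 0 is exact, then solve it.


Check exactness: ∂M/∂y = 0 and ∂N/∂x = 0; equal, so the equation is exact.
Integrate M with respect to x (treating y as constant): ∫M dx = 2x^2 + h(y).
Differentiate w.r.t. y and set equal to N: the x-dependent terms already match, leaving h'(y) = -2. Integrate: h(y) = -2y.
So F(x,y) = 2x^2 - 2y.
General solution: 2x^2 - 2y = C.


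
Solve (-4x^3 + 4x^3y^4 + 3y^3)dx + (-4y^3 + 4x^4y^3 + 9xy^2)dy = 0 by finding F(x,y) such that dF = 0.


Check exactness: ∂M/∂y = 16x^3y^3 + 9y^2 and ∂N/∂x = 16x^3y^3 + 9y^2; equal, so the equation is exact.
Integrate M with respect to x (treating y as constant): ∫M dx = -x^4 + x^4y^4 + 3xy^3 + h(y).
Differentiate w.r.t. y and set equal to N: the x-dependent terms already match, leaving h'(y) = -4y^3. Integrate: h(y) = -y^4.
So F(x,y) = -y^4 - x^4 + x^4y^4 + 3xy^3.
General solution: -y^4 - x^4 + x^4y^4 + 3xy^3 = C.


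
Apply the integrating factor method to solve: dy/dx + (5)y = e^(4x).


P(x) = 5 ⇒ μ = e^(5x).
(μ y)' = e^(9x) ⇒ μ y = e^(9x)/9 + C.
Divide by μ: y = (1/9)e^(4x) + Ce^(-5x).


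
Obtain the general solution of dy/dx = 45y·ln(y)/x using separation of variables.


Separate: dy/[y ln(y)] = 45 dx/x.
Substitute u = ln(y): du/u = 45 dx/x.
Integrate: ln|ln(y)| = 45ln|x| + C₀, hence ln(y) = C·x^45.


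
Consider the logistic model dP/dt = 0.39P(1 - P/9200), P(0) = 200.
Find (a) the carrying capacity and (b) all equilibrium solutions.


Logistic ODE dP/dt = 0.39P(1 - P/9200) has equilibria where dP/dt = 0, i.e. P = 0 or P = 9200.
The coefficient (1 - P/K) = 0 when P = K, identifying K = 9200 as the carrying capacity.
(a) K = 9200; (b) equilibria P = 0 and P = 9200.


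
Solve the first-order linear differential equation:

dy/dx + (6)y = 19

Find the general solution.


P(x) = 6, Q(x) = 19; integrating factor μ = e^(6x).
(μ y)' = 19e^(6x) ⇒ μ y = (19/6)e^(6x) + C.
Divide by μ: y = 19/6 + Ce^(-6x).


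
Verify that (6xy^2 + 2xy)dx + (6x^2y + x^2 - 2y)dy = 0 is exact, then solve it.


Check exactness: ∂M/∂y = 12xy + 2x and ∂N/∂x = 12xy + 2x; equal, so the equation is exact.
Integrate M with respect to x (treating y as constant): ∫M dx = 3x^2y^2 + x^2y + h(y).
Differentiate w.r.t. y and set equal to N: the x-dependent terms already match, leaving h'(y) = -2y. Integrate: h(y) = -y^2.
So F(x,y) = 3x^2y^2 + x^2y - y^2.
General solution: 3x^2y^2 + x^2y - y^2 = C.


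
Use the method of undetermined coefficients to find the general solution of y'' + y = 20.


Homogeneous part: r² + 1 = 0 ⇒ r = ±1i, so y_h = C₁cos(x) + C₂sin(x).
Try constant y_p = A; plug in: 1A = 20 ⇒ A = 20.
General solution: y = C₁cos(x) + C₂sin(x) + 20.


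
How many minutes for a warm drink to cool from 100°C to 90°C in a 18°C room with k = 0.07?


From T(t) = T_a + (T₀ - T_a)e^(-kt), set T(t) = 90:
(90 - 18) / (100 - 18) = e^(-0.07t), so t = -ln(0.878)/0.07 ≈ 1.9 minutes.


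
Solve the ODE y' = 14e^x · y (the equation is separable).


Separate variables: dy/y = 14e^x dx.
Integrate: ln|y| = 14e^x + C₀.
Exponentiate: y = Ce^(14e^x).


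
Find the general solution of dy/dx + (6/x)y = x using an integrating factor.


P(x) = 6/x ⇒ μ = x^6.
(x^6 y)' = x^6·x^1 = x^7.
Integrate: x^6 y = x^8/(8) + C.
Solve for y: y = (1/8)x^2 + C/x^6.


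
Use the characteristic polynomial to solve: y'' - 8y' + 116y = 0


Characteristic equation: r² - 8r + 116 = 0.
Discriminant is negative; roots r = 4 ± 10i (complex conjugate pair).
General solution uses e^(α x)(C₁ cos(β x) + C₂ sin(β x)): y = e^(4x)(C₁cos(10x) + C₂sin(10x)).


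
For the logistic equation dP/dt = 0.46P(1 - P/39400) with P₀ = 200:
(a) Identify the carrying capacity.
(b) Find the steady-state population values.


Logistic ODE dP/dt = 0.46P(1 - P/39400) has equilibria where dP/dt = 0, i.e. P = 0 or P = 39400.
The coefficient (1 - P/K) = 0 when P = K, identifying K = 39400 as the carrying capacity.
(a) K = 39400; (b) equilibria P = 0 and P = 39400.


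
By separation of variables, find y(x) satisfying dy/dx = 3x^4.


Integrate both sides with respect to x: y = ∫ 3x^4 dx = (3/5)x^5 + C.


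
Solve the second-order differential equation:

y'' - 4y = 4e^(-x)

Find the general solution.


Characteristic roots of r² - 4 = 0 are 2, -2.
y_h = C₁e^(2x) + C₂e^(-2x).
Forcing exponent -1 is not a characteristic root; try y_p = Ae^(-x).
Substitute: A·(1 + (0)·-1 + (-4)) = A·-3 = 4, so A = -4/3.
General solution: y = C₁e^(2x) + C₂e^(-2x) - (4/3)e^(-x).


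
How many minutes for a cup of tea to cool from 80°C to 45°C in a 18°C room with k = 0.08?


From T(t) = T_a + (T₀ - T_a)e^(-kt), set T(t) = 45:
(45 - 18) / (80 - 18) = e^(-0.08t), so t = -ln(0.435)/0.08 ≈ 10.4 minutes.


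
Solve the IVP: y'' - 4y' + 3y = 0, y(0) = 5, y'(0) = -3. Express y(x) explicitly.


Characteristic roots of r² - 4r + 3 = 0 are 1, 3.
General solution y = c₁ e^(x) + c₂ e^(3x).
Apply y(0) = 5: c₁ + c₂ = 5. Apply y'(0) = -3: 1 c₁ + 3 c₂ = -3.
Solve: c₁ = 9, c₂ = -4.
Particular solution: y = 9e^(x) - 4e^(3x).


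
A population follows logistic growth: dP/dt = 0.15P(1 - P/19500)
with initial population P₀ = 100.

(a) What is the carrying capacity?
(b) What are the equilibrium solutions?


Logistic ODE dP/dt = 0.15P(1 - P/19500) has equilibria where dP/dt = 0, i.e. P = 0 or P = 19500.
The coefficient (1 - P/K) = 0 when P = K, identifying K = 19500 as the carrying capacity.
(a) K = 19500; (b) equilibria P = 0 and P = 19500.


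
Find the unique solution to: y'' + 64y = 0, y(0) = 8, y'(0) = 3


Characteristic roots of r² + 64 = 0 are ±8i, so y = C₁cos(8x) + C₂sin(8x).
Apply y(0) = 8: C₁ = 8. Differentiate and apply y'(0) = 3: 8·C₂ = 3, so C₂ = 3/8.
Particular solution: y = 8cos(8x) + (3/8)sin(8x).
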